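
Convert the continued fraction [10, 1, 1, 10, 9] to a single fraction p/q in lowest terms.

Fold from the inside: start with 9/1.
  10 + 1/9 = 91/9
  1 + 9/91 = 100/91
  1 + 91/100 = 191/100
  10 + 100/191 = 2010/191

2010/191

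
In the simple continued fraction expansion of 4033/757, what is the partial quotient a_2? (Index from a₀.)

4033 = 5·757 + 248   →  a_0 = 5
757 = 3·248 + 13   →  a_1 = 3
248 = 19·13 + 1   →  a_2 = 19

19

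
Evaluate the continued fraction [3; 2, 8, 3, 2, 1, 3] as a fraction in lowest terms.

Fold from the inside: start with 3/1.
  1 + 1/3 = 4/3
  2 + 3/4 = 11/4
  3 + 4/11 = 37/11
  8 + 11/37 = 307/37
  2 + 37/307 = 651/307
  3 + 307/651 = 2260/651

2260/651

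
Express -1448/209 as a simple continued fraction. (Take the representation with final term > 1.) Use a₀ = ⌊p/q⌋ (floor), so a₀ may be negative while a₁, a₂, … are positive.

-1448 = -7·209 + 15
209 = 13·15 + 14
15 = 1·14 + 1
14 = 14·1 + 0  (stop)
So -1448/209 = [-7; 13, 1, 14].

[-7; 13, 1, 14]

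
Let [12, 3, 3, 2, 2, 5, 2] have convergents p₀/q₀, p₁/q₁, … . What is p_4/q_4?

689/56

Using pₖ = aₖpₖ₋₁ + pₖ₋₂, qₖ = aₖqₖ₋₁ + qₖ₋₂ (with p₋₁=1, p₋₂=0, q₋₁=0, q₋₂=1):
  k=0: a=12, p=12, q=1
  k=1: a=3, p=37, q=3
  k=2: a=3, p=123, q=10
  k=3: a=2, p=283, q=23
  k=4: a=2, p=689, q=56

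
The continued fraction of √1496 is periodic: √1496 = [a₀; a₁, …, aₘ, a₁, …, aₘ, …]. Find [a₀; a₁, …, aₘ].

[38; 1, 2, 9, 2, 1, 76]

a₀ = ⌊√1496⌋ = 38.
With m₀=0, d₀=1 and mₖ₊₁ = dₖaₖ − mₖ, dₖ₊₁ = (n − mₖ₊₁²)/dₖ, aₖ₊₁ = ⌊(a₀+mₖ₊₁)/dₖ₊₁⌋:
  k=1: m=38, d=52, a=1
  k=2: m=14, d=25, a=2
  k=3: m=36, d=8, a=9
  k=4: m=36, d=25, a=2
  k=5: m=14, d=52, a=1
  k=6: m=38, d=1, a=76
d=1 and a=2a₀=76 at k=6, so the next step gives (m, d) = (38, 52) again — its k=1 value — and the period has length 6.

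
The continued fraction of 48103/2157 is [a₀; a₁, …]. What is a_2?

3

48103 = 22·2157 + 649   →  a_0 = 22
2157 = 3·649 + 210   →  a_1 = 3
649 = 3·210 + 19   →  a_2 = 3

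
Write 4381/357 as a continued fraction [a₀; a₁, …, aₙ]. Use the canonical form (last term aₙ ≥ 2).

[12; 3, 1, 2, 7, 1, 3]

4381 = 12*357 + 97
357 = 3*97 + 66
97 = 1*66 + 31
66 = 2*31 + 4
31 = 7*4 + 3
4 = 1*3 + 1
3 = 3*1 + 0  (stop)
So 4381/357 = [12; 3, 1, 2, 7, 1, 3].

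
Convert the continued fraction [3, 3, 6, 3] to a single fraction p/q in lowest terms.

199/60

Fold from the inside: start with 3/1.
  6 + 1/3 = 19/3
  3 + 3/19 = 60/19
  3 + 19/60 = 199/60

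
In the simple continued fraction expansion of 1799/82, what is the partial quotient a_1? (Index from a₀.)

1799 = 21·82 + 77   →  a_0 = 21
82 = 1·77 + 5   →  a_1 = 1

1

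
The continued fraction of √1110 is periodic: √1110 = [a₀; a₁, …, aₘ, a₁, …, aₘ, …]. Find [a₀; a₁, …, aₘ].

[33; 3, 6, 3, 66]

a₀ = ⌊√1110⌋ = 33.
With m₀=0, d₀=1 and mₖ₊₁ = dₖaₖ − mₖ, dₖ₊₁ = (n − mₖ₊₁²)/dₖ, aₖ₊₁ = ⌊(a₀+mₖ₊₁)/dₖ₊₁⌋:
  k=1: m=33, d=21, a=3
  k=2: m=30, d=10, a=6
  k=3: m=30, d=21, a=3
  k=4: m=33, d=1, a=66
d=1 and a=2a₀=66 at k=4, so the next step gives (m, d) = (33, 21) again — its k=1 value — and the period has length 4.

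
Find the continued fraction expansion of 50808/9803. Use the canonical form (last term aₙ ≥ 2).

[5; 5, 2, 7, 6, 6, 3]

50808 = 5×9803 + 1793
9803 = 5×1793 + 838
1793 = 2×838 + 117
838 = 7×117 + 19
117 = 6×19 + 3
19 = 6×3 + 1
3 = 3×1 + 0  (stop)
So 50808/9803 = [5; 5, 2, 7, 6, 6, 3].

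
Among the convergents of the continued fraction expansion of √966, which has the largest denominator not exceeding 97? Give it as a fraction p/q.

1927/62

√966 = [31; 12, 2, 2, 2, 12, 62, …] (period length 6).
Convergents:
  p_0/q_0 = 31/1
  p_1/q_1 = 373/12
  p_2/q_2 = 777/25
  p_3/q_3 = 1927/62
  p_4/q_4 = 4631/149
q_3 = 62 ≤ 97 < 149 = q_4, so the answer is 1927/62.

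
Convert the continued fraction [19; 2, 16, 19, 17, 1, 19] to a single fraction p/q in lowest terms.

Fold from the inside: start with 19/1.
  1 + 1/19 = 20/19
  17 + 19/20 = 359/20
  19 + 20/359 = 6841/359
  16 + 359/6841 = 109815/6841
  2 + 6841/109815 = 226471/109815
  19 + 109815/226471 = 4412764/226471

4412764/226471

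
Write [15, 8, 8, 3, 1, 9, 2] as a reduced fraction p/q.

83147/5498

Using pₖ = aₖpₖ₋₁ + pₖ₋₂ and qₖ = aₖqₖ₋₁ + qₖ₋₂:
  k=0: a=15, p=15, q=1
  k=1: a=8, p=121, q=8
  k=2: a=8, p=983, q=65
  k=3: a=3, p=3070, q=203
  k=4: a=1, p=4053, q=268
  k=5: a=9, p=39547, q=2615
  k=6: a=2, p=83147, q=5498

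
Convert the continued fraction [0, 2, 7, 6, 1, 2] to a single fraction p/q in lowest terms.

143/306

Using pₖ = aₖpₖ₋₁ + pₖ₋₂ and qₖ = aₖqₖ₋₁ + qₖ₋₂:
  k=0: a=0, p=0, q=1
  k=1: a=2, p=1, q=2
  k=2: a=7, p=7, q=15
  k=3: a=6, p=43, q=92
  k=4: a=1, p=50, q=107
  k=5: a=2, p=143, q=306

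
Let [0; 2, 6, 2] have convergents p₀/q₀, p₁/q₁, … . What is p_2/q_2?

Using pₖ = aₖpₖ₋₁ + pₖ₋₂, qₖ = aₖqₖ₋₁ + qₖ₋₂ (with p₋₁=1, p₋₂=0, q₋₁=0, q₋₂=1):
  k=0: a=0, p=0, q=1
  k=1: a=2, p=1, q=2
  k=2: a=6, p=6, q=13

6/13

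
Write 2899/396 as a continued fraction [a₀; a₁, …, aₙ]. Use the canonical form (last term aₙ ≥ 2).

2899 = 7·396 + 127
396 = 3·127 + 15
127 = 8·15 + 7
15 = 2·7 + 1
7 = 7·1 + 0  (stop)
So 2899/396 = [7; 3, 8, 2, 7].

[7; 3, 8, 2, 7]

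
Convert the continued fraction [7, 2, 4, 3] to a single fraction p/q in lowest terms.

Fold from the inside: start with 3/1.
  4 + 1/3 = 13/3
  2 + 3/13 = 29/13
  7 + 13/29 = 216/29

216/29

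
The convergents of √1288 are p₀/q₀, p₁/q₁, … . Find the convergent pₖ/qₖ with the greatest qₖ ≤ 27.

323/9

√1288 = [35; 1, 7, 1, 70, …] (period length 4).
Convergents:
  p_0/q_0 = 35/1
  p_1/q_1 = 36/1
  p_2/q_2 = 287/8
  p_3/q_3 = 323/9
  p_4/q_4 = 22897/638
q_3 = 9 ≤ 27 < 638 = q_4, so the answer is 323/9.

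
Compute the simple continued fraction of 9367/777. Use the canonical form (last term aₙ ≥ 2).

[12; 18, 14, 3]

9367 = 12×777 + 43
777 = 18×43 + 3
43 = 14×3 + 1
3 = 3×1 + 0  (stop)
So 9367/777 = [12; 18, 14, 3].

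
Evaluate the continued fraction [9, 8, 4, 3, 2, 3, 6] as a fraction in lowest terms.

48663/5335

Using pₖ = aₖpₖ₋₁ + pₖ₋₂ and qₖ = aₖqₖ₋₁ + qₖ₋₂:
  k=0: a=9, p=9, q=1
  k=1: a=8, p=73, q=8
  k=2: a=4, p=301, q=33
  k=3: a=3, p=976, q=107
  k=4: a=2, p=2253, q=247
  k=5: a=3, p=7735, q=848
  k=6: a=6, p=48663, q=5335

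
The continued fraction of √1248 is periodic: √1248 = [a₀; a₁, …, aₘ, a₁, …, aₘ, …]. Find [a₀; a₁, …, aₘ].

a₀ = ⌊√1248⌋ = 35.
With m₀=0, d₀=1 and mₖ₊₁ = dₖaₖ − mₖ, dₖ₊₁ = (n − mₖ₊₁²)/dₖ, aₖ₊₁ = ⌊(a₀+mₖ₊₁)/dₖ₊₁⌋:
  k=1: m=35, d=23, a=3
  k=2: m=34, d=4, a=17
  k=3: m=34, d=23, a=3
  k=4: m=35, d=1, a=70
d=1 and a=2a₀=70 at k=4, so the next step gives (m, d) = (35, 23) again — its k=1 value — and the period has length 4.

[35; 3, 17, 3, 70]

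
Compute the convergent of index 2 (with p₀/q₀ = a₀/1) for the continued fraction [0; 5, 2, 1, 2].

Using pₖ = aₖpₖ₋₁ + pₖ₋₂, qₖ = aₖqₖ₋₁ + qₖ₋₂ (with p₋₁=1, p₋₂=0, q₋₁=0, q₋₂=1):
  k=0: a=0, p=0, q=1
  k=1: a=5, p=1, q=5
  k=2: a=2, p=2, q=11

2/11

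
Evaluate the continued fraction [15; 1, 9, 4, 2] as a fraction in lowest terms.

1463/92

Using pₖ = aₖpₖ₋₁ + pₖ₋₂ and qₖ = aₖqₖ₋₁ + qₖ₋₂:
  k=0: a=15, p=15, q=1
  k=1: a=1, p=16, q=1
  k=2: a=9, p=159, q=10
  k=3: a=4, p=652, q=41
  k=4: a=2, p=1463, q=92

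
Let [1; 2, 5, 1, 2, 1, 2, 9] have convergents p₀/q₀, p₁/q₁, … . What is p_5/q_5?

Using pₖ = aₖpₖ₋₁ + pₖ₋₂, qₖ = aₖqₖ₋₁ + qₖ₋₂ (with p₋₁=1, p₋₂=0, q₋₁=0, q₋₂=1):
  k=0: a=1, p=1, q=1
  k=1: a=2, p=3, q=2
  k=2: a=5, p=16, q=11
  k=3: a=1, p=19, q=13
  k=4: a=2, p=54, q=37
  k=5: a=1, p=73, q=50

73/50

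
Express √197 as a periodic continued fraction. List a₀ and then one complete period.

[14; 28]

a₀ = ⌊√197⌋ = 14.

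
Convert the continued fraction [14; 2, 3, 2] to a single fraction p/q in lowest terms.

231/16

Using pₖ = aₖpₖ₋₁ + pₖ₋₂ and qₖ = aₖqₖ₋₁ + qₖ₋₂:
  k=0: a=14, p=14, q=1
  k=1: a=2, p=29, q=2
  k=2: a=3, p=101, q=7
  k=3: a=2, p=231, q=16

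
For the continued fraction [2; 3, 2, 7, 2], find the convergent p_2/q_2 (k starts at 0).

16/7

Using pₖ = aₖpₖ₋₁ + pₖ₋₂, qₖ = aₖqₖ₋₁ + qₖ₋₂ (with p₋₁=1, p₋₂=0, q₋₁=0, q₋₂=1):
  k=0: a=2, p=2, q=1
  k=1: a=3, p=7, q=3
  k=2: a=2, p=16, q=7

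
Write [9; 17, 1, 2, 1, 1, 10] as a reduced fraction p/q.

11873/1311

Fold from the inside: start with 10/1.
  1 + 1/10 = 11/10
  1 + 10/11 = 21/11
  2 + 11/21 = 53/21
  1 + 21/53 = 74/53
  17 + 53/74 = 1311/74
  9 + 74/1311 = 11873/1311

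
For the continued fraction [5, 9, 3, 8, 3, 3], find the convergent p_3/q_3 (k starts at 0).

1190/233

Using pₖ = aₖpₖ₋₁ + pₖ₋₂, qₖ = aₖqₖ₋₁ + qₖ₋₂ (with p₋₁=1, p₋₂=0, q₋₁=0, q₋₂=1):
  k=0: a=5, p=5, q=1
  k=1: a=9, p=46, q=9
  k=2: a=3, p=143, q=28
  k=3: a=8, p=1190, q=233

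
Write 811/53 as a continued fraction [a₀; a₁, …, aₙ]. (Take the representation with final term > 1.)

[15; 3, 3, 5]

811 = 15·53 + 16
53 = 3·16 + 5
16 = 3·5 + 1
5 = 5·1 + 0  (stop)
So 811/53 = [15; 3, 3, 5].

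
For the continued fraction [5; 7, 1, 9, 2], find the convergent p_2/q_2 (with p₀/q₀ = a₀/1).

41/8

Using pₖ = aₖpₖ₋₁ + pₖ₋₂, qₖ = aₖqₖ₋₁ + qₖ₋₂ (with p₋₁=1, p₋₂=0, q₋₁=0, q₋₂=1):
  k=0: a=5, p=5, q=1
  k=1: a=7, p=36, q=7
  k=2: a=1, p=41, q=8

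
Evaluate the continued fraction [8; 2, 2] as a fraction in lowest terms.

42/5

Fold from the inside: start with 2/1.
  2 + 1/2 = 5/2
  8 + 2/5 = 42/5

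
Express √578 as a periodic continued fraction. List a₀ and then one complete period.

a₀ = ⌊√578⌋ = 24.
With m₀=0, d₀=1 and mₖ₊₁ = dₖaₖ − mₖ, dₖ₊₁ = (n − mₖ₊₁²)/dₖ, aₖ₊₁ = ⌊(a₀+mₖ₊₁)/dₖ₊₁⌋:
  k=1: m=24, d=2, a=24
  k=2: m=24, d=1, a=48
d=1 and a=2a₀=48 at k=2, so the next step gives (m, d) = (24, 2) again — its k=1 value — and the period has length 2.

[24; 24, 48]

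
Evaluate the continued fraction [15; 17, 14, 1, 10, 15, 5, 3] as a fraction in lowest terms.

10303887/684253

Fold from the inside: start with 3/1.
  5 + 1/3 = 16/3
  15 + 3/16 = 243/16
  10 + 16/243 = 2446/243
  1 + 243/2446 = 2689/2446
  14 + 2446/2689 = 40092/2689
  17 + 2689/40092 = 684253/40092
  15 + 40092/684253 = 10303887/684253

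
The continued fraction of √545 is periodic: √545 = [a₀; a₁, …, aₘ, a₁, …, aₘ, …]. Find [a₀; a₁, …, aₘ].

a₀ = ⌊√545⌋ = 23.
With m₀=0, d₀=1 and mₖ₊₁ = dₖaₖ − mₖ, dₖ₊₁ = (n − mₖ₊₁²)/dₖ, aₖ₊₁ = ⌊(a₀+mₖ₊₁)/dₖ₊₁⌋:
  k=1: m=23, d=16, a=2
  k=2: m=9, d=29, a=1
  k=3: m=20, d=5, a=8
  k=4: m=20, d=29, a=1
  k=5: m=9, d=16, a=2
  k=6: m=23, d=1, a=46
d=1 and a=2a₀=46 at k=6, so the next step gives (m, d) = (23, 16) again — its k=1 value — and the period has length 6.

[23; 2, 1, 8, 1, 2, 46]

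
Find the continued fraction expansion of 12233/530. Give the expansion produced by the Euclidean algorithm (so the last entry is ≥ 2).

12233 = 23×530 + 43
530 = 12×43 + 14
43 = 3×14 + 1
14 = 14×1 + 0  (stop)
So 12233/530 = [23; 12, 3, 14].

[23; 12, 3, 14]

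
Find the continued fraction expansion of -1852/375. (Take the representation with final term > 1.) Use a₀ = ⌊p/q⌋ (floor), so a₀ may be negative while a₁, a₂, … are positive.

-1852 = -5·375 + 23
375 = 16·23 + 7
23 = 3·7 + 2
7 = 3·2 + 1
2 = 2·1 + 0  (stop)
So -1852/375 = [-5; 16, 3, 3, 2].

[-5; 16, 3, 3, 2]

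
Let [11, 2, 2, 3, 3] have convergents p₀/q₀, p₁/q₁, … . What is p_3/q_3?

Using pₖ = aₖpₖ₋₁ + pₖ₋₂, qₖ = aₖqₖ₋₁ + qₖ₋₂ (with p₋₁=1, p₋₂=0, q₋₁=0, q₋₂=1):
  k=0: a=11, p=11, q=1
  k=1: a=2, p=23, q=2
  k=2: a=2, p=57, q=5
  k=3: a=3, p=194, q=17

194/17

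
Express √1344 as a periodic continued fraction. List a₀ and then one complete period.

[36; 1, 1, 1, 17, 1, 1, 1, 72]

a₀ = ⌊√1344⌋ = 36.
With m₀=0, d₀=1 and mₖ₊₁ = dₖaₖ − mₖ, dₖ₊₁ = (n − mₖ₊₁²)/dₖ, aₖ₊₁ = ⌊(a₀+mₖ₊₁)/dₖ₊₁⌋:
  k=1: m=36, d=48, a=1
  k=2: m=12, d=25, a=1
  k=3: m=13, d=47, a=1
  k=4: m=34, d=4, a=17
  k=5: m=34, d=47, a=1
  k=6: m=13, d=25, a=1
  k=7: m=12, d=48, a=1
  k=8: m=36, d=1, a=72
d=1 and a=2a₀=72 at k=8, so the next step gives (m, d) = (36, 48) again — its k=1 value — and the period has length 8.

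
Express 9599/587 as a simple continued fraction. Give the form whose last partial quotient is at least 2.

9599 = 16×587 + 207
587 = 2×207 + 173
207 = 1×173 + 34
173 = 5×34 + 3
34 = 11×3 + 1
3 = 3×1 + 0  (stop)
So 9599/587 = [16; 2, 1, 5, 11, 3].

[16; 2, 1, 5, 11, 3]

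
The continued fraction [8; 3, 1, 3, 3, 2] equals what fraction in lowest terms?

Using pₖ = aₖpₖ₋₁ + pₖ₋₂ and qₖ = aₖqₖ₋₁ + qₖ₋₂:
  k=0: a=8, p=8, q=1
  k=1: a=3, p=25, q=3
  k=2: a=1, p=33, q=4
  k=3: a=3, p=124, q=15
  k=4: a=3, p=405, q=49
  k=5: a=2, p=934, q=113

934/113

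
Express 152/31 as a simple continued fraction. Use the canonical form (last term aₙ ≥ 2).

152 = 4×31 + 28
31 = 1×28 + 3
28 = 9×3 + 1
3 = 3×1 + 0  (stop)
So 152/31 = [4; 1, 9, 3].

[4; 1, 9, 3]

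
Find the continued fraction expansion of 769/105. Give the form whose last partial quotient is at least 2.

769 = 7*105 + 34
105 = 3*34 + 3
34 = 11*3 + 1
3 = 3*1 + 0  (stop)
So 769/105 = [7; 3, 11, 3].

[7; 3, 11, 3]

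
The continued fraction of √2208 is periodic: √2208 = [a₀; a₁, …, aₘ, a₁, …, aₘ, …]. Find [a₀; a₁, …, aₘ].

[46; 1, 92]

a₀ = ⌊√2208⌋ = 46.
With m₀=0, d₀=1 and mₖ₊₁ = dₖaₖ − mₖ, dₖ₊₁ = (n − mₖ₊₁²)/dₖ, aₖ₊₁ = ⌊(a₀+mₖ₊₁)/dₖ₊₁⌋:
  k=1: m=46, d=92, a=1
  k=2: m=46, d=1, a=92
d=1 and a=2a₀=92 at k=2, so the next step gives (m, d) = (46, 92) again — its k=1 value — and the period has length 2.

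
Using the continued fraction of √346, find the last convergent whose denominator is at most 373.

6901/371

√346 = [18; 1, 1, 1, 1, 36, …] (period length 5).
Convergents:
  p_0/q_0 = 18/1
  p_1/q_1 = 19/1
  p_2/q_2 = 37/2
  p_3/q_3 = 56/3
  p_4/q_4 = 93/5
  p_5/q_5 = 3404/183
  p_6/q_6 = 3497/188
  p_7/q_7 = 6901/371
  p_8/q_8 = 10398/559
q_7 = 371 ≤ 373 < 559 = q_8, so the answer is 6901/371.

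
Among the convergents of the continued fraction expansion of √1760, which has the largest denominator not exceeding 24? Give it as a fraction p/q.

881/21

√1760 = [41; 1, 19, 1, 82, …] (period length 4).
Convergents:
  p_0/q_0 = 41/1
  p_1/q_1 = 42/1
  p_2/q_2 = 839/20
  p_3/q_3 = 881/21
  p_4/q_4 = 73081/1742
q_3 = 21 ≤ 24 < 1742 = q_4, so the answer is 881/21.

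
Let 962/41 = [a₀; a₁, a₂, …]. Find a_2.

962 = 23·41 + 19   →  a_0 = 23
41 = 2·19 + 3   →  a_1 = 2
19 = 6·3 + 1   →  a_2 = 6

6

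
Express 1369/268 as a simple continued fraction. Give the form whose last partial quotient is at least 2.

[5; 9, 4, 7]

1369 = 5*268 + 29
268 = 9*29 + 7
29 = 4*7 + 1
7 = 7*1 + 0  (stop)
So 1369/268 = [5; 9, 4, 7].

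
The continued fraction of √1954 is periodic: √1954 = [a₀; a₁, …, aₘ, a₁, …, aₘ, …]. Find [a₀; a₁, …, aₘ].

a₀ = ⌊√1954⌋ = 44.
With m₀=0, d₀=1 and mₖ₊₁ = dₖaₖ − mₖ, dₖ₊₁ = (n − mₖ₊₁²)/dₖ, aₖ₊₁ = ⌊(a₀+mₖ₊₁)/dₖ₊₁⌋:
  k=1: m=44, d=18, a=4
  k=2: m=28, d=65, a=1
  k=3: m=37, d=9, a=9
  k=4: m=44, d=2, a=44
  k=5: m=44, d=9, a=9
  k=6: m=37, d=65, a=1
  k=7: m=28, d=18, a=4
  k=8: m=44, d=1, a=88
d=1 and a=2a₀=88 at k=8, so the next step gives (m, d) = (44, 18) again — its k=1 value — and the period has length 8.

[44; 4, 1, 9, 44, 9, 1, 4, 88]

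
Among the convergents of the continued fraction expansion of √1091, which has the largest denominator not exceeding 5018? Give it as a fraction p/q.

√1091 = [33; 33, 66, …] (period length 2).
Convergents:
  p_0/q_0 = 33/1
  p_1/q_1 = 1090/33
  p_2/q_2 = 71973/2179
  p_3/q_3 = 2376199/71940
q_2 = 2179 ≤ 5018 < 71940 = q_3, so the answer is 71973/2179.

71973/2179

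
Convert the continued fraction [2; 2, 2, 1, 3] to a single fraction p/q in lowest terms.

Fold from the inside: start with 3/1.
  1 + 1/3 = 4/3
  2 + 3/4 = 11/4
  2 + 4/11 = 26/11
  2 + 11/26 = 63/26

63/26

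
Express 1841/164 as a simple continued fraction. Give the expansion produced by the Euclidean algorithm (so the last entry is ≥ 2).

1841 = 11*164 + 37
164 = 4*37 + 16
37 = 2*16 + 5
16 = 3*5 + 1
5 = 5*1 + 0  (stop)
So 1841/164 = [11; 4, 2, 3, 5].

[11; 4, 2, 3, 5]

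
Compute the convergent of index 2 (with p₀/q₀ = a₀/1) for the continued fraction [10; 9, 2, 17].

Using pₖ = aₖpₖ₋₁ + pₖ₋₂, qₖ = aₖqₖ₋₁ + qₖ₋₂ (with p₋₁=1, p₋₂=0, q₋₁=0, q₋₂=1):
  k=0: a=10, p=10, q=1
  k=1: a=9, p=91, q=9
  k=2: a=2, p=192, q=19

192/19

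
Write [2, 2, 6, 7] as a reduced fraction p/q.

229/93

Using pₖ = aₖpₖ₋₁ + pₖ₋₂ and qₖ = aₖqₖ₋₁ + qₖ₋₂:
  k=0: a=2, p=2, q=1
  k=1: a=2, p=5, q=2
  k=2: a=6, p=32, q=13
  k=3: a=7, p=229, q=93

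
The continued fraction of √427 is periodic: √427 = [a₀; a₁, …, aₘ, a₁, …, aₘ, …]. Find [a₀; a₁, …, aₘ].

a₀ = ⌊√427⌋ = 20.
With m₀=0, d₀=1 and mₖ₊₁ = dₖaₖ − mₖ, dₖ₊₁ = (n − mₖ₊₁²)/dₖ, aₖ₊₁ = ⌊(a₀+mₖ₊₁)/dₖ₊₁⌋:
  k=1: m=20, d=27, a=1
  k=2: m=7, d=14, a=1
  k=3: m=7, d=27, a=1
  k=4: m=20, d=1, a=40
d=1 and a=2a₀=40 at k=4, so the next step gives (m, d) = (20, 27) again — its k=1 value — and the period has length 4.

[20; 1, 1, 1, 40]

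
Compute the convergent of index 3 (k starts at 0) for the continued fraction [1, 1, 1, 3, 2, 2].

11/7

Using pₖ = aₖpₖ₋₁ + pₖ₋₂, qₖ = aₖqₖ₋₁ + qₖ₋₂ (with p₋₁=1, p₋₂=0, q₋₁=0, q₋₂=1):
  k=0: a=1, p=1, q=1
  k=1: a=1, p=2, q=1
  k=2: a=1, p=3, q=2
  k=3: a=3, p=11, q=7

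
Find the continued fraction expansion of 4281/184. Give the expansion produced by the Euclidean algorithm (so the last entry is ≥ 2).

[23; 3, 1, 3, 12]

4281 = 23*184 + 49
184 = 3*49 + 37
49 = 1*37 + 12
37 = 3*12 + 1
12 = 12*1 + 0  (stop)
So 4281/184 = [23; 3, 1, 3, 12].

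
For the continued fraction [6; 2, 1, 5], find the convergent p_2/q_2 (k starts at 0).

Using pₖ = aₖpₖ₋₁ + pₖ₋₂, qₖ = aₖqₖ₋₁ + qₖ₋₂ (with p₋₁=1, p₋₂=0, q₋₁=0, q₋₂=1):
  k=0: a=6, p=6, q=1
  k=1: a=2, p=13, q=2
  k=2: a=1, p=19, q=3

19/3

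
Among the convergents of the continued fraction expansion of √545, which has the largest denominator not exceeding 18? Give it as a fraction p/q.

√545 = [23; 2, 1, 8, 1, 2, 46, …] (period length 6).
Convergents:
  p_0/q_0 = 23/1
  p_1/q_1 = 47/2
  p_2/q_2 = 70/3
  p_3/q_3 = 607/26
q_2 = 3 ≤ 18 < 26 = q_3, so the answer is 70/3.

70/3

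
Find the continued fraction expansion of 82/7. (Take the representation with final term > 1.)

[11; 1, 2, 2]

82 = 11·7 + 5
7 = 1·5 + 2
5 = 2·2 + 1
2 = 2·1 + 0  (stop)
So 82/7 = [11; 1, 2, 2].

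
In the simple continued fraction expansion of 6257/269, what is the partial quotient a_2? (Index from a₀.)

1

6257 = 23·269 + 70   →  a_0 = 23
269 = 3·70 + 59   →  a_1 = 3
70 = 1·59 + 11   →  a_2 = 1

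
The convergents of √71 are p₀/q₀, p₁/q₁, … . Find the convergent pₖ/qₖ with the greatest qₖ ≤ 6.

42/5

√71 = [8; 2, 2, 1, 7, 1, 2, 2, 16, …] (period length 8).
Convergents:
  p_0/q_0 = 8/1
  p_1/q_1 = 17/2
  p_2/q_2 = 42/5
  p_3/q_3 = 59/7
q_2 = 5 ≤ 6 < 7 = q_3, so the answer is 42/5.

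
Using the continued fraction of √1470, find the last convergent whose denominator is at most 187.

5291/138

√1470 = [38; 2, 1, 14, 1, 2, 76, …] (period length 6).
Convergents:
  p_0/q_0 = 38/1
  p_1/q_1 = 77/2
  p_2/q_2 = 115/3
  p_3/q_3 = 1687/44
  p_4/q_4 = 1802/47
  p_5/q_5 = 5291/138
  p_6/q_6 = 403918/10535
q_5 = 138 ≤ 187 < 10535 = q_6, so the answer is 5291/138.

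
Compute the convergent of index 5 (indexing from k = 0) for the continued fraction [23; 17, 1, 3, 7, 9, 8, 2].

108503/4706

Using pₖ = aₖpₖ₋₁ + pₖ₋₂, qₖ = aₖqₖ₋₁ + qₖ₋₂ (with p₋₁=1, p₋₂=0, q₋₁=0, q₋₂=1):
  k=0: a=23, p=23, q=1
  k=1: a=17, p=392, q=17
  k=2: a=1, p=415, q=18
  k=3: a=3, p=1637, q=71
  k=4: a=7, p=11874, q=515
  k=5: a=9, p=108503, q=4706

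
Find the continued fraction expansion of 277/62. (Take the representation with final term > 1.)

[4; 2, 7, 4]

277 = 4×62 + 29
62 = 2×29 + 4
29 = 7×4 + 1
4 = 4×1 + 0  (stop)
So 277/62 = [4; 2, 7, 4].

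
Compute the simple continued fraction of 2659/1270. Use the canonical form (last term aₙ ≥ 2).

[2; 10, 1, 2, 19, 2]

2659 = 2·1270 + 119
1270 = 10·119 + 80
119 = 1·80 + 39
80 = 2·39 + 2
39 = 19·2 + 1
2 = 2·1 + 0  (stop)
So 2659/1270 = [2; 10, 1, 2, 19, 2].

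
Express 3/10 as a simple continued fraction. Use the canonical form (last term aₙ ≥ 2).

[0; 3, 3]

3 = 0×10 + 3
10 = 3×3 + 1
3 = 3×1 + 0  (stop)
So 3/10 = [0; 3, 3].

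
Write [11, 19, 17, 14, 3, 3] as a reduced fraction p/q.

514183/46522

Fold from the inside: start with 3/1.
  3 + 1/3 = 10/3
  14 + 3/10 = 143/10
  17 + 10/143 = 2441/143
  19 + 143/2441 = 46522/2441
  11 + 2441/46522 = 514183/46522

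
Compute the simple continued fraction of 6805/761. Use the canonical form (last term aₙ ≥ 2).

[8; 1, 16, 3, 2, 1, 1, 2]

6805 = 8·761 + 717
761 = 1·717 + 44
717 = 16·44 + 13
44 = 3·13 + 5
13 = 2·5 + 3
5 = 1·3 + 2
3 = 1·2 + 1
2 = 2·1 + 0  (stop)
So 6805/761 = [8; 1, 16, 3, 2, 1, 1, 2].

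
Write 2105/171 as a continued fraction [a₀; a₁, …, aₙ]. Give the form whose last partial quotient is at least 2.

2105 = 12·171 + 53
171 = 3·53 + 12
53 = 4·12 + 5
12 = 2·5 + 2
5 = 2·2 + 1
2 = 2·1 + 0  (stop)
So 2105/171 = [12; 3, 4, 2, 2, 2].

[12; 3, 4, 2, 2, 2]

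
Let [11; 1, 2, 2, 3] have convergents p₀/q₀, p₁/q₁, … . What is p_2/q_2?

Using pₖ = aₖpₖ₋₁ + pₖ₋₂, qₖ = aₖqₖ₋₁ + qₖ₋₂ (with p₋₁=1, p₋₂=0, q₋₁=0, q₋₂=1):
  k=0: a=11, p=11, q=1
  k=1: a=1, p=12, q=1
  k=2: a=2, p=35, q=3

35/3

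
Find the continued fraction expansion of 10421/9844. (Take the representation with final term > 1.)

10421 = 1*9844 + 577
9844 = 17*577 + 35
577 = 16*35 + 17
35 = 2*17 + 1
17 = 17*1 + 0  (stop)
So 10421/9844 = [1; 17, 16, 2, 17].

[1; 17, 16, 2, 17]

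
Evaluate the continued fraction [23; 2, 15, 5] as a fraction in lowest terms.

Using pₖ = aₖpₖ₋₁ + pₖ₋₂ and qₖ = aₖqₖ₋₁ + qₖ₋₂:
  k=0: a=23, p=23, q=1
  k=1: a=2, p=47, q=2
  k=2: a=15, p=728, q=31
  k=3: a=5, p=3687, q=157

3687/157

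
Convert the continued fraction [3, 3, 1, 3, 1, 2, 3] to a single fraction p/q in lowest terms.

581/178

Fold from the inside: start with 3/1.
  2 + 1/3 = 7/3
  1 + 3/7 = 10/7
  3 + 7/10 = 37/10
  1 + 10/37 = 47/37
  3 + 37/47 = 178/47
  3 + 47/178 = 581/178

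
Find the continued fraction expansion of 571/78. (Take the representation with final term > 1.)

571 = 7×78 + 25
78 = 3×25 + 3
25 = 8×3 + 1
3 = 3×1 + 0  (stop)
So 571/78 = [7; 3, 8, 3].

[7; 3, 8, 3]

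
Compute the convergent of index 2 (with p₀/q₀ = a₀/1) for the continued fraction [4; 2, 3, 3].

31/7

Using pₖ = aₖpₖ₋₁ + pₖ₋₂, qₖ = aₖqₖ₋₁ + qₖ₋₂ (with p₋₁=1, p₋₂=0, q₋₁=0, q₋₂=1):
  k=0: a=4, p=4, q=1
  k=1: a=2, p=9, q=2
  k=2: a=3, p=31, q=7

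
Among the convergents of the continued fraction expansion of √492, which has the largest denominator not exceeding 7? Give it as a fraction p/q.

√492 = [22; 5, 1, 1, 10, 1, 1, 5, 44, …] (period length 8).
Convergents:
  p_0/q_0 = 22/1
  p_1/q_1 = 111/5
  p_2/q_2 = 133/6
  p_3/q_3 = 244/11
q_2 = 6 ≤ 7 < 11 = q_3, so the answer is 133/6.

133/6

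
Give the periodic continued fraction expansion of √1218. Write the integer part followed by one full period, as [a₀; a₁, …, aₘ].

a₀ = ⌊√1218⌋ = 34.
With m₀=0, d₀=1 and mₖ₊₁ = dₖaₖ − mₖ, dₖ₊₁ = (n − mₖ₊₁²)/dₖ, aₖ₊₁ = ⌊(a₀+mₖ₊₁)/dₖ₊₁⌋:
  k=1: m=34, d=62, a=1
  k=2: m=28, d=7, a=8
  k=3: m=28, d=62, a=1
  k=4: m=34, d=1, a=68
d=1 and a=2a₀=68 at k=4, so the next step gives (m, d) = (34, 62) again — its k=1 value — and the period has length 4.

[34; 1, 8, 1, 68]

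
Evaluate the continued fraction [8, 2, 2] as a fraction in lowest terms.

42/5

Fold from the inside: start with 2/1.
  2 + 1/2 = 5/2
  8 + 2/5 = 42/5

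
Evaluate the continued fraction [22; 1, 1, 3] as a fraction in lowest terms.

Fold from the inside: start with 3/1.
  1 + 1/3 = 4/3
  1 + 3/4 = 7/4
  22 + 4/7 = 158/7

158/7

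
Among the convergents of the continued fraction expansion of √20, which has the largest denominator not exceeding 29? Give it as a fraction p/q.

√20 = [4; 2, 8, …] (period length 2).
Convergents:
  p_0/q_0 = 4/1
  p_1/q_1 = 9/2
  p_2/q_2 = 76/17
  p_3/q_3 = 161/36
q_2 = 17 ≤ 29 < 36 = q_3, so the answer is 76/17.

76/17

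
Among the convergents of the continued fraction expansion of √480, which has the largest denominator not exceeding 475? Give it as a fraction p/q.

10341/472

√480 = [21; 1, 9, 1, 42, …] (period length 4).
Convergents:
  p_0/q_0 = 21/1
  p_1/q_1 = 22/1
  p_2/q_2 = 219/10
  p_3/q_3 = 241/11
  p_4/q_4 = 10341/472
  p_5/q_5 = 10582/483
q_4 = 472 ≤ 475 < 483 = q_5, so the answer is 10341/472.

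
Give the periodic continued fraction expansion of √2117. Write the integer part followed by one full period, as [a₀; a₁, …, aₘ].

a₀ = ⌊√2117⌋ = 46.
With m₀=0, d₀=1 and mₖ₊₁ = dₖaₖ − mₖ, dₖ₊₁ = (n − mₖ₊₁²)/dₖ, aₖ₊₁ = ⌊(a₀+mₖ₊₁)/dₖ₊₁⌋:
  k=1: m=46, d=1, a=92
d=1 and a=2a₀=92 at k=1, so the next step gives (m, d) = (46, 1) again — its k=1 value — and the period has length 1.

[46; 92]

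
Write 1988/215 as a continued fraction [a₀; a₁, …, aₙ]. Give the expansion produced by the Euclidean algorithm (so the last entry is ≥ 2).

[9; 4, 17, 1, 2]

1988 = 9*215 + 53
215 = 4*53 + 3
53 = 17*3 + 2
3 = 1*2 + 1
2 = 2*1 + 0  (stop)
So 1988/215 = [9; 4, 17, 1, 2].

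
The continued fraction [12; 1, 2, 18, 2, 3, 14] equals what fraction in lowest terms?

Using pₖ = aₖpₖ₋₁ + pₖ₋₂ and qₖ = aₖqₖ₋₁ + qₖ₋₂:
  k=0: a=12, p=12, q=1
  k=1: a=1, p=13, q=1
  k=2: a=2, p=38, q=3
  k=3: a=18, p=697, q=55
  k=4: a=2, p=1432, q=113
  k=5: a=3, p=4993, q=394
  k=6: a=14, p=71334, q=5629

71334/5629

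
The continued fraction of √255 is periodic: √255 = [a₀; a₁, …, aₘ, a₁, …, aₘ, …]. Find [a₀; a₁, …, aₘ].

[15; 1, 30]

a₀ = ⌊√255⌋ = 15.
With m₀=0, d₀=1 and mₖ₊₁ = dₖaₖ − mₖ, dₖ₊₁ = (n − mₖ₊₁²)/dₖ, aₖ₊₁ = ⌊(a₀+mₖ₊₁)/dₖ₊₁⌋:
  k=1: m=15, d=30, a=1
  k=2: m=15, d=1, a=30
d=1 and a=2a₀=30 at k=2, so the next step gives (m, d) = (15, 30) again — its k=1 value — and the period has length 2.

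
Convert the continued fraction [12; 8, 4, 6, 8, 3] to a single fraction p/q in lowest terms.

63625/5249

Using pₖ = aₖpₖ₋₁ + pₖ₋₂ and qₖ = aₖqₖ₋₁ + qₖ₋₂:
  k=0: a=12, p=12, q=1
  k=1: a=8, p=97, q=8
  k=2: a=4, p=400, q=33
  k=3: a=6, p=2497, q=206
  k=4: a=8, p=20376, q=1681
  k=5: a=3, p=63625, q=5249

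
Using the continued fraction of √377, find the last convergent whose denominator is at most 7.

97/5

√377 = [19; 2, 2, 2, 38, …] (period length 4).
Convergents:
  p_0/q_0 = 19/1
  p_1/q_1 = 39/2
  p_2/q_2 = 97/5
  p_3/q_3 = 233/12
q_2 = 5 ≤ 7 < 12 = q_3, so the answer is 97/5.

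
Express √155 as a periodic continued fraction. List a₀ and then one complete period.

a₀ = ⌊√155⌋ = 12.
With m₀=0, d₀=1 and mₖ₊₁ = dₖaₖ − mₖ, dₖ₊₁ = (n − mₖ₊₁²)/dₖ, aₖ₊₁ = ⌊(a₀+mₖ₊₁)/dₖ₊₁⌋:
  k=1: m=12, d=11, a=2
  k=2: m=10, d=5, a=4
  k=3: m=10, d=11, a=2
  k=4: m=12, d=1, a=24
d=1 and a=2a₀=24 at k=4, so the next step gives (m, d) = (12, 11) again — its k=1 value — and the period has length 4.

[12; 2, 4, 2, 24]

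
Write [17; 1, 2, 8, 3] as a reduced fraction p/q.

1379/78

Using pₖ = aₖpₖ₋₁ + pₖ₋₂ and qₖ = aₖqₖ₋₁ + qₖ₋₂:
  k=0: a=17, p=17, q=1
  k=1: a=1, p=18, q=1
  k=2: a=2, p=53, q=3
  k=3: a=8, p=442, q=25
  k=4: a=3, p=1379, q=78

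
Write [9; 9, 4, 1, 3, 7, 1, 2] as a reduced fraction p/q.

Using pₖ = aₖpₖ₋₁ + pₖ₋₂ and qₖ = aₖqₖ₋₁ + qₖ₋₂:
  k=0: a=9, p=9, q=1
  k=1: a=9, p=82, q=9
  k=2: a=4, p=337, q=37
  k=3: a=1, p=419, q=46
  k=4: a=3, p=1594, q=175
  k=5: a=7, p=11577, q=1271
  k=6: a=1, p=13171, q=1446
  k=7: a=2, p=37919, q=4163

37919/4163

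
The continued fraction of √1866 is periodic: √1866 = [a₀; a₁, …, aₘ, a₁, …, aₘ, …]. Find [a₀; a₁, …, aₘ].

[43; 5, 14, 5, 86]

a₀ = ⌊√1866⌋ = 43.
With m₀=0, d₀=1 and mₖ₊₁ = dₖaₖ − mₖ, dₖ₊₁ = (n − mₖ₊₁²)/dₖ, aₖ₊₁ = ⌊(a₀+mₖ₊₁)/dₖ₊₁⌋:
  k=1: m=43, d=17, a=5
  k=2: m=42, d=6, a=14
  k=3: m=42, d=17, a=5
  k=4: m=43, d=1, a=86
d=1 and a=2a₀=86 at k=4, so the next step gives (m, d) = (43, 17) again — its k=1 value — and the period has length 4.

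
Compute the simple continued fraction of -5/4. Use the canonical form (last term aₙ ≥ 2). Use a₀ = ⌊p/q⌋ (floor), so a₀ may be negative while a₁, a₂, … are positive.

[-2; 1, 3]

-5 = -2*4 + 3
4 = 1*3 + 1
3 = 3*1 + 0  (stop)
So -5/4 = [-2; 1, 3].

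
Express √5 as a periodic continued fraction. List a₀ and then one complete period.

[2; 4]

a₀ = ⌊√5⌋ = 2.
With m₀=0, d₀=1 and mₖ₊₁ = dₖaₖ − mₖ, dₖ₊₁ = (n − mₖ₊₁²)/dₖ, aₖ₊₁ = ⌊(a₀+mₖ₊₁)/dₖ₊₁⌋:
  k=1: m=2, d=1, a=4
d=1 and a=2a₀=4 at k=1, so the next step gives (m, d) = (2, 1) again — its k=1 value — and the period has length 1.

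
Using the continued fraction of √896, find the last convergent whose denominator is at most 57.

√896 = [29; 1, 13, 1, 58, …] (period length 4).
Convergents:
  p_0/q_0 = 29/1
  p_1/q_1 = 30/1
  p_2/q_2 = 419/14
  p_3/q_3 = 449/15
  p_4/q_4 = 26461/884
q_3 = 15 ≤ 57 < 884 = q_4, so the answer is 449/15.

449/15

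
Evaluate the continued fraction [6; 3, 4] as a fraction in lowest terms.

82/13

Fold from the inside: start with 4/1.
  3 + 1/4 = 13/4
  6 + 4/13 = 82/13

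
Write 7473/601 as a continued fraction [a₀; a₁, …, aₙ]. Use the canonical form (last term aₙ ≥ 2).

[12; 2, 3, 3, 3, 2, 3]

7473 = 12×601 + 261
601 = 2×261 + 79
261 = 3×79 + 24
79 = 3×24 + 7
24 = 3×7 + 3
7 = 2×3 + 1
3 = 3×1 + 0  (stop)
So 7473/601 = [12; 2, 3, 3, 3, 2, 3].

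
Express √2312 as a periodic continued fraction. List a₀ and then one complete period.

a₀ = ⌊√2312⌋ = 48.
With m₀=0, d₀=1 and mₖ₊₁ = dₖaₖ − mₖ, dₖ₊₁ = (n − mₖ₊₁²)/dₖ, aₖ₊₁ = ⌊(a₀+mₖ₊₁)/dₖ₊₁⌋:
  k=1: m=48, d=8, a=12
  k=2: m=48, d=1, a=96
d=1 and a=2a₀=96 at k=2, so the next step gives (m, d) = (48, 8) again — its k=1 value — and the period has length 2.

[48; 12, 96]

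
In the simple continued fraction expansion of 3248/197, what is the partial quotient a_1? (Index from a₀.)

2

3248 = 16·197 + 96   →  a_0 = 16
197 = 2·96 + 5   →  a_1 = 2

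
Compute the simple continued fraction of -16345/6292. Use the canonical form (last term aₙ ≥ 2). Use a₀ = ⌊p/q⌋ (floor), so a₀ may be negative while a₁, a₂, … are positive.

[-3; 2, 2, 17, 3, 11, 2]

-16345 = -3*6292 + 2531
6292 = 2*2531 + 1230
2531 = 2*1230 + 71
1230 = 17*71 + 23
71 = 3*23 + 2
23 = 11*2 + 1
2 = 2*1 + 0  (stop)
So -16345/6292 = [-3; 2, 2, 17, 3, 11, 2].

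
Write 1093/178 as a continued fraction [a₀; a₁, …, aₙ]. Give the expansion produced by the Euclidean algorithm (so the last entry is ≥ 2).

1093 = 6×178 + 25
178 = 7×25 + 3
25 = 8×3 + 1
3 = 3×1 + 0  (stop)
So 1093/178 = [6; 7, 8, 3].

[6; 7, 8, 3]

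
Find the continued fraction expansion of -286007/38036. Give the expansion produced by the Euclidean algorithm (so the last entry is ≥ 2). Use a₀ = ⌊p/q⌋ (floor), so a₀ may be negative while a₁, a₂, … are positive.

-286007 = -8*38036 + 18281
38036 = 2*18281 + 1474
18281 = 12*1474 + 593
1474 = 2*593 + 288
593 = 2*288 + 17
288 = 16*17 + 16
17 = 1*16 + 1
16 = 16*1 + 0  (stop)
So -286007/38036 = [-8; 2, 12, 2, 2, 16, 1, 16].

[-8; 2, 12, 2, 2, 16, 1, 16]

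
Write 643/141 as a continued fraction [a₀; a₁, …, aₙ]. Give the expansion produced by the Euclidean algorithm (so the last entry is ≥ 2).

643 = 4*141 + 79
141 = 1*79 + 62
79 = 1*62 + 17
62 = 3*17 + 11
17 = 1*11 + 6
11 = 1*6 + 5
6 = 1*5 + 1
5 = 5*1 + 0  (stop)
So 643/141 = [4; 1, 1, 3, 1, 1, 1, 5].

[4; 1, 1, 3, 1, 1, 1, 5]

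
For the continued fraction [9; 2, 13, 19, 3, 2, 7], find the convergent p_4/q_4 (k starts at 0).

Using pₖ = aₖpₖ₋₁ + pₖ₋₂, qₖ = aₖqₖ₋₁ + qₖ₋₂ (with p₋₁=1, p₋₂=0, q₋₁=0, q₋₂=1):
  k=0: a=9, p=9, q=1
  k=1: a=2, p=19, q=2
  k=2: a=13, p=256, q=27
  k=3: a=19, p=4883, q=515
  k=4: a=3, p=14905, q=1572

14905/1572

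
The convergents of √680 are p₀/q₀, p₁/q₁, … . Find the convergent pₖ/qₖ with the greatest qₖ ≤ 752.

17654/677

√680 = [26; 13, 52, …] (period length 2).
Convergents:
  p_0/q_0 = 26/1
  p_1/q_1 = 339/13
  p_2/q_2 = 17654/677
  p_3/q_3 = 229841/8814
q_2 = 677 ≤ 752 < 8814 = q_3, so the answer is 17654/677.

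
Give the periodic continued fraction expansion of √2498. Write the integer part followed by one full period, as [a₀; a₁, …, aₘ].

a₀ = ⌊√2498⌋ = 49.

[49; 1, 48, 1, 98]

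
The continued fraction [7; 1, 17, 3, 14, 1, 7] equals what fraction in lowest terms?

Using pₖ = aₖpₖ₋₁ + pₖ₋₂ and qₖ = aₖqₖ₋₁ + qₖ₋₂:
  k=0: a=7, p=7, q=1
  k=1: a=1, p=8, q=1
  k=2: a=17, p=143, q=18
  k=3: a=3, p=437, q=55
  k=4: a=14, p=6261, q=788
  k=5: a=1, p=6698, q=843
  k=6: a=7, p=53147, q=6689

53147/6689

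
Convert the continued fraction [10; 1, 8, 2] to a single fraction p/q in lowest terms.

207/19

Fold from the inside: start with 2/1.
  8 + 1/2 = 17/2
  1 + 2/17 = 19/17
  10 + 17/19 = 207/19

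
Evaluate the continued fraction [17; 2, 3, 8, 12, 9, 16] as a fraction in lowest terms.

1793006/102863

Fold from the inside: start with 16/1.
  9 + 1/16 = 145/16
  12 + 16/145 = 1756/145
  8 + 145/1756 = 14193/1756
  3 + 1756/14193 = 44335/14193
  2 + 14193/44335 = 102863/44335
  17 + 44335/102863 = 1793006/102863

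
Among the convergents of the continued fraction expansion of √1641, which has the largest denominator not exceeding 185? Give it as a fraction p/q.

√1641 = [40; 1, 1, 26, 1, 1, 80, …] (period length 6).
Convergents:
  p_0/q_0 = 40/1
  p_1/q_1 = 41/1
  p_2/q_2 = 81/2
  p_3/q_3 = 2147/53
  p_4/q_4 = 2228/55
  p_5/q_5 = 4375/108
  p_6/q_6 = 352228/8695
q_5 = 108 ≤ 185 < 8695 = q_6, so the answer is 4375/108.

4375/108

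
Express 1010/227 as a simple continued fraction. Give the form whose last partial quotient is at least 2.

[4; 2, 4, 2, 3, 3]

1010 = 4*227 + 102
227 = 2*102 + 23
102 = 4*23 + 10
23 = 2*10 + 3
10 = 3*3 + 1
3 = 3*1 + 0  (stop)
So 1010/227 = [4; 2, 4, 2, 3, 3].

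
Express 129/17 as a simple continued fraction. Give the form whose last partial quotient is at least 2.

[7; 1, 1, 2, 3]

129 = 7·17 + 10
17 = 1·10 + 7
10 = 1·7 + 3
7 = 2·3 + 1
3 = 3·1 + 0  (stop)
So 129/17 = [7; 1, 1, 2, 3].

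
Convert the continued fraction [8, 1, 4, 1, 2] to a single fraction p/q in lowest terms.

150/17

Using pₖ = aₖpₖ₋₁ + pₖ₋₂ and qₖ = aₖqₖ₋₁ + qₖ₋₂:
  k=0: a=8, p=8, q=1
  k=1: a=1, p=9, q=1
  k=2: a=4, p=44, q=5
  k=3: a=1, p=53, q=6
  k=4: a=2, p=150, q=17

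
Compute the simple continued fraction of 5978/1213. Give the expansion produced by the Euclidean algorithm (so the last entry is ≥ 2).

5978 = 4×1213 + 1126
1213 = 1×1126 + 87
1126 = 12×87 + 82
87 = 1×82 + 5
82 = 16×5 + 2
5 = 2×2 + 1
2 = 2×1 + 0  (stop)
So 5978/1213 = [4; 1, 12, 1, 16, 2, 2].

[4; 1, 12, 1, 16, 2, 2]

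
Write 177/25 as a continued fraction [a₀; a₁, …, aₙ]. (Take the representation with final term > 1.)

[7; 12, 2]

177 = 7·25 + 2
25 = 12·2 + 1
2 = 2·1 + 0  (stop)
So 177/25 = [7; 12, 2].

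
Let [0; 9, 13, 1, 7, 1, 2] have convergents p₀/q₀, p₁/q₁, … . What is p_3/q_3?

Using pₖ = aₖpₖ₋₁ + pₖ₋₂, qₖ = aₖqₖ₋₁ + qₖ₋₂ (with p₋₁=1, p₋₂=0, q₋₁=0, q₋₂=1):
  k=0: a=0, p=0, q=1
  k=1: a=9, p=1, q=9
  k=2: a=13, p=13, q=118
  k=3: a=1, p=14, q=127

14/127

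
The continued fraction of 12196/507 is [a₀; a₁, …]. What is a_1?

18

12196 = 24·507 + 28   →  a_0 = 24
507 = 18·28 + 3   →  a_1 = 18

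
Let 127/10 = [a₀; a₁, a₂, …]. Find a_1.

127 = 12·10 + 7   →  a_0 = 12
10 = 1·7 + 3   →  a_1 = 1

1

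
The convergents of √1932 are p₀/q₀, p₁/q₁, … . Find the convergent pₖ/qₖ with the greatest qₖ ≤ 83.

√1932 = [43; 1, 20, 1, 86, …] (period length 4).
Convergents:
  p_0/q_0 = 43/1
  p_1/q_1 = 44/1
  p_2/q_2 = 923/21
  p_3/q_3 = 967/22
  p_4/q_4 = 84085/1913
q_3 = 22 ≤ 83 < 1913 = q_4, so the answer is 967/22.

967/22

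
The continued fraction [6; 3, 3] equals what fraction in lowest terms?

63/10

Fold from the inside: start with 3/1.
  3 + 1/3 = 10/3
  6 + 3/10 = 63/10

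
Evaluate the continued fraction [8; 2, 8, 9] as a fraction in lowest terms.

1313/155

Using pₖ = aₖpₖ₋₁ + pₖ₋₂ and qₖ = aₖqₖ₋₁ + qₖ₋₂:
  k=0: a=8, p=8, q=1
  k=1: a=2, p=17, q=2
  k=2: a=8, p=144, q=17
  k=3: a=9, p=1313, q=155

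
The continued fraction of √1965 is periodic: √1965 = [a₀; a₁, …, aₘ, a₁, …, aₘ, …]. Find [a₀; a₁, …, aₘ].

a₀ = ⌊√1965⌋ = 44.

[44; 3, 21, 1, 4, 1, 21, 3, 88]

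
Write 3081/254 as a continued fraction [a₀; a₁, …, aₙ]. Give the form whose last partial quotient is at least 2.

[12; 7, 1, 2, 3, 3]

3081 = 12*254 + 33
254 = 7*33 + 23
33 = 1*23 + 10
23 = 2*10 + 3
10 = 3*3 + 1
3 = 3*1 + 0  (stop)
So 3081/254 = [12; 7, 1, 2, 3, 3].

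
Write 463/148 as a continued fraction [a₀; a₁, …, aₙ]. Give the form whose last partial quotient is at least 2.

[3; 7, 1, 3, 1, 3]

463 = 3×148 + 19
148 = 7×19 + 15
19 = 1×15 + 4
15 = 3×4 + 3
4 = 1×3 + 1
3 = 3×1 + 0  (stop)
So 463/148 = [3; 7, 1, 3, 1, 3].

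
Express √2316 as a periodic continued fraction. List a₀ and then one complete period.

[48; 8, 96]

a₀ = ⌊√2316⌋ = 48.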